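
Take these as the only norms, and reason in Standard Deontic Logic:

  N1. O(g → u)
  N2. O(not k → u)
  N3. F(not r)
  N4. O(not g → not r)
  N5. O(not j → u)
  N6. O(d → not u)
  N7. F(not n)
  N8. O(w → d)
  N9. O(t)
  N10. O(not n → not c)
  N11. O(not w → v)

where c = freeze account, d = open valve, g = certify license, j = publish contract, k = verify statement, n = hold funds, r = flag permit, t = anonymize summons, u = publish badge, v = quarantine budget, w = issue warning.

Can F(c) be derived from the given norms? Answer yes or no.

Premise 10 is O(not n → not c), but O(not n) is not derivable from the premises, so it does not yield O(not c).
No other premise forces O(not c). An ideal world satisfying every premise can still have c true, so F(c) is not derivable.

No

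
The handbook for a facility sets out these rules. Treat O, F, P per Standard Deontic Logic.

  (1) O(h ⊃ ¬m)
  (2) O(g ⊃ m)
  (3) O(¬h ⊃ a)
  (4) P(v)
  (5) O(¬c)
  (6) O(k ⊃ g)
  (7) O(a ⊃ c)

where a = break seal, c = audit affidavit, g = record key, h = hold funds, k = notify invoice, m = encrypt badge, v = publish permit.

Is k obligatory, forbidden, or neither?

Forbidden

Premise 5 states O(¬c) outright.
The contrapositive of premise 7 (O(a ⊃ c)) is O(¬c ⊃ ¬a), and O(¬c) is already established, so O(¬a).
Premise 3, O(¬h ⊃ a), contraposes to O(¬a ⊃ h); with O(¬a) we get O(h).
Premise 1 is O(h ⊃ ¬m); since O(h), deontic closure gives O(¬m).
The contrapositive of premise 2 (O(g ⊃ m)) is O(¬m ⊃ ¬g), and O(¬m) is already established, so O(¬g).
The contrapositive of premise 6 (O(k ⊃ g)) is O(¬g ⊃ ¬k), and O(¬g) is already established, so O(¬k).
Premise 4 does not contribute to this derivation.
Thus O(¬k), which is F(k): k is forbidden.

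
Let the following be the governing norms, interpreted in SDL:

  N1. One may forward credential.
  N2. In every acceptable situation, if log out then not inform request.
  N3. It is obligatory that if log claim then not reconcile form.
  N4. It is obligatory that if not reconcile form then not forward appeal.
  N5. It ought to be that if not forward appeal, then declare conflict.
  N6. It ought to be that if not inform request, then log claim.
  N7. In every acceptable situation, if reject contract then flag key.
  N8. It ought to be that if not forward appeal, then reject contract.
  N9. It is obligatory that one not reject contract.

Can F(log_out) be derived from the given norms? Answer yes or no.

Yes

Premise 9 states O(¬reject_contract) outright.
Premise 8 is O(¬forward_appeal → reject_contract); contrapositively O(¬reject_contract → forward_appeal). Since O(¬reject_contract) holds, K gives O(forward_appeal).
Premise 4 is O(¬reconcile_form → ¬forward_appeal); contrapositively O(forward_appeal → reconcile_form). Since O(forward_appeal) holds, K gives O(reconcile_form).
Premise 3 is O(log_claim → ¬reconcile_form); contrapositively O(reconcile_form → ¬log_claim). Since O(reconcile_form) holds, K gives O(¬log_claim).
Premise 6 is O(¬inform_request → log_claim); contrapositively O(¬log_claim → inform_request). Since O(¬log_claim) holds, K gives O(inform_request).
Premise 2 is O(log_out → ¬inform_request); contrapositively O(inform_request → ¬log_out). Since O(inform_request) holds, K gives O(¬log_out).
Premises 1, 5, 7 do not contribute to this derivation.
So O(¬log_out) holds, i.e. F(log_out). The claim follows.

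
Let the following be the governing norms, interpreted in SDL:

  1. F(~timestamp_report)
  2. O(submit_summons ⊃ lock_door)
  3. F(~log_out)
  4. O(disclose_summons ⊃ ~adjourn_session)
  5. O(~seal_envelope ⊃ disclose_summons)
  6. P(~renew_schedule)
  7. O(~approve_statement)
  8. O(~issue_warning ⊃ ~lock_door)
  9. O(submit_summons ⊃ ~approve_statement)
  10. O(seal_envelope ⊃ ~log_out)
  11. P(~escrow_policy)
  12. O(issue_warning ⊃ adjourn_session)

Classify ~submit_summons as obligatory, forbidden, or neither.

Premise 3, F(~log_out), is equivalent to O(log_out).
Premise 10, O(seal_envelope ⊃ ~log_out), contraposes to O(log_out ⊃ ~seal_envelope); with O(log_out) we get O(~seal_envelope).
From O(~seal_envelope) and premise 5, O(~seal_envelope ⊃ disclose_summons), we obtain O(disclose_summons).
Applying K to premise 4 (O(disclose_summons ⊃ ~adjourn_session)) and O(disclose_summons) yields O(~adjourn_session).
Premise 12, O(issue_warning ⊃ adjourn_session), contraposes to O(~adjourn_session ⊃ ~issue_warning); with O(~adjourn_session) we get O(~issue_warning).
Applying K to premise 8 (O(~issue_warning ⊃ ~lock_door)) and O(~issue_warning) yields O(~lock_door).
Premise 2, O(submit_summons ⊃ lock_door), contraposes to O(~lock_door ⊃ ~submit_summons); with O(~lock_door) we get O(~submit_summons).
Premises 1, 6, 7, 9, 11 do not contribute to this derivation.
Hence ~submit_summons is obligatory.

Obligatory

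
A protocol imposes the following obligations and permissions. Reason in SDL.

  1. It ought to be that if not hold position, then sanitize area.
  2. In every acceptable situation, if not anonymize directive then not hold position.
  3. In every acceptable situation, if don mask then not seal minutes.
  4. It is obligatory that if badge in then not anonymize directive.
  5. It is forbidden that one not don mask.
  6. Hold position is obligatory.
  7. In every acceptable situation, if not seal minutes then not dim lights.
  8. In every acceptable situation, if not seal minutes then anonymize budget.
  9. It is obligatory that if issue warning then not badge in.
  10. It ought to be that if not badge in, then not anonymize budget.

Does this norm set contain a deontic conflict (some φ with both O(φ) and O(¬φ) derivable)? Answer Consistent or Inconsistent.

Premise 6 gives O(hold_position).
Premise 2 is O(¬anonymize_directive → ¬hold_position); contrapositively O(hold_position → anonymize_directive). Since O(hold_position) holds, K gives O(anonymize_directive).
Premise 4 is O(badge_in → ¬anonymize_directive); contrapositively O(anonymize_directive → ¬badge_in). Since O(anonymize_directive) holds, K gives O(¬badge_in).
From O(¬badge_in) and premise 10, O(¬badge_in → ¬anonymize_budget), we obtain O(¬anonymize_budget).
Premise 8 is O(¬seal_minutes → anonymize_budget); contrapositively O(¬anonymize_budget → seal_minutes). Since O(¬anonymize_budget) holds, K gives O(seal_minutes).
Premise 3 is O(don_mask → ¬seal_minutes); contrapositively O(seal_minutes → ¬don_mask). Since O(seal_minutes) holds, K gives O(¬don_mask).
But premise 5, F(¬don_mask), means O(don_mask).
We now have both O(¬don_mask) and O(don_mask) — don_mask is simultaneously obligatory and forbidden, violating the D-axiom.

Inconsistent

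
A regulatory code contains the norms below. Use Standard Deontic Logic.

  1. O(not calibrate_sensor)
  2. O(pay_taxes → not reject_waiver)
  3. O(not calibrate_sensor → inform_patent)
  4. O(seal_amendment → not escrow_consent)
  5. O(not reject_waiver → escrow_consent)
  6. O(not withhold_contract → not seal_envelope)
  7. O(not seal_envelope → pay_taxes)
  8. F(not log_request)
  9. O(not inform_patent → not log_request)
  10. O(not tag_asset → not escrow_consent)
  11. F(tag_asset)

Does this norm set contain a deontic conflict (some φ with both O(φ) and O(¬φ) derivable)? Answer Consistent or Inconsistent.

Premise 9 is O(not inform_patent → not log_request), but O(not inform_patent) is not derivable from the premises, so it does not yield O(not log_request).
So O(not log_request) is not derivable, and the apparent clash with O(log_request) does not arise.
A world satisfying every obligation exists (e.g. calibrate_sensor=false, escrow_consent=false, inform_patent=true, log_request=true, pay_taxes=false, reject_waiver=true, seal_amendment=false, seal_envelope=true, tag_asset=false, withhold_contract=true); no atom is both obligatory and forbidden, so the set is consistent.

Consistent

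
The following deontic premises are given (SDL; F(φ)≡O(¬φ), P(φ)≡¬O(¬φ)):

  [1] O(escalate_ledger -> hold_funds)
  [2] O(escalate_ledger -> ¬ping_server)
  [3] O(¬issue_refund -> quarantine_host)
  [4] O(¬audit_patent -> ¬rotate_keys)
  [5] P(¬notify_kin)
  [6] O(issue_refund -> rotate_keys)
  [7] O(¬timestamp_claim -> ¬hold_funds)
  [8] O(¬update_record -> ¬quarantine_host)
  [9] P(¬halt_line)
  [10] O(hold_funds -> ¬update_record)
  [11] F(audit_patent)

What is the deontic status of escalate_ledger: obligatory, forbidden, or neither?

Premise 11 is F(audit_patent), i.e. O(¬audit_patent).
With premise 4, O(¬audit_patent -> ¬rotate_keys), the K-axiom yields O(¬rotate_keys).
Premise 6 is O(issue_refund -> rotate_keys); contrapositively O(¬rotate_keys -> ¬issue_refund). Since O(¬rotate_keys) holds, K gives O(¬issue_refund).
Premise 3 is O(¬issue_refund -> quarantine_host); since O(¬issue_refund), deontic closure gives O(quarantine_host).
Premise 8, O(¬update_record -> ¬quarantine_host), contraposes to O(quarantine_host -> update_record); with O(quarantine_host) we get O(update_record).
Premise 10 is O(hold_funds -> ¬update_record); contrapositively O(update_record -> ¬hold_funds). Since O(update_record) holds, K gives O(¬hold_funds).
The contrapositive of premise 1 (O(escalate_ledger -> hold_funds)) is O(¬hold_funds -> ¬escalate_ledger), and O(¬hold_funds) is already established, so O(¬escalate_ledger).
Premises 2, 5, 7, 9 do not contribute to this derivation.
Thus O(¬escalate_ledger), which is F(escalate_ledger): escalate_ledger is forbidden.

Forbidden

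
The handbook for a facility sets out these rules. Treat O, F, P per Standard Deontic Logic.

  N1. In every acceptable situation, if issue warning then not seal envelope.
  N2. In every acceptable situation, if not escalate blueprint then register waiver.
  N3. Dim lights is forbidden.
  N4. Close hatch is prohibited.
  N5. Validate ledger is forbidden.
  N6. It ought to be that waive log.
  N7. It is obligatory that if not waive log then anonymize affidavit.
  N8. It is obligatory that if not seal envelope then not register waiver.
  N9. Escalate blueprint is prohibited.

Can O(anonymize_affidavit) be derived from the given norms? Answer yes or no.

No

Premise 7 is O(¬waive_log → anonymize_affidavit), but O(¬waive_log) is not derivable from the premises, so it does not yield O(anonymize_affidavit).
No other premise forces O(anonymize_affidavit). An ideal world satisfying every premise can still have anonymize_affidavit false, so O(anonymize_affidavit) is not derivable.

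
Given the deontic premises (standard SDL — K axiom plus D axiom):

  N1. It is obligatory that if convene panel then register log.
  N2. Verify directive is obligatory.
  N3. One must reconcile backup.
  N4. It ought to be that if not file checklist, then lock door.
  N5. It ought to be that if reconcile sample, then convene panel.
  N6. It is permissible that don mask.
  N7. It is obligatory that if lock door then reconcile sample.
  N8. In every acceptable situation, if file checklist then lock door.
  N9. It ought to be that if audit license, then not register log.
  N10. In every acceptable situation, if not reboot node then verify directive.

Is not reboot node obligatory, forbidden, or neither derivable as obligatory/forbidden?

Neither

Premise 10 is O(¬reboot_node → verify_directive); even if O(verify_directive) held, inferring O(¬reboot_node) would be affirming the consequent — invalid.
No premise or chain of K-axiom applications forces O(¬reboot_node), and none forces O(reboot_node). So ¬reboot_node is neither obligatory nor forbidden under these norms.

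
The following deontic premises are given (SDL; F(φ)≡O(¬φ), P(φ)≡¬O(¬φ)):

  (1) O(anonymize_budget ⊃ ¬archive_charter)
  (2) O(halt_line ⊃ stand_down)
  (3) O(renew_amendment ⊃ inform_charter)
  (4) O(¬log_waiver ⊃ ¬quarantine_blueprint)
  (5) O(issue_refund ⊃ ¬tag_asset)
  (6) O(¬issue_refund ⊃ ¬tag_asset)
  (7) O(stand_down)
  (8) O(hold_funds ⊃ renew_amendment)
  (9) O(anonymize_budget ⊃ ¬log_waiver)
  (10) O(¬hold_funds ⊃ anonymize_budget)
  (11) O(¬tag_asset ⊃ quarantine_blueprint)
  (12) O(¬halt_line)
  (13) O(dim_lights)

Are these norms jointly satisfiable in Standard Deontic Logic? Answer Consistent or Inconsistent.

Premise 2 is O(halt_line ⊃ stand_down); even if O(stand_down) held, inferring O(halt_line) would be affirming the consequent — invalid.
So O(halt_line) is not derivable, and the apparent clash with O(¬halt_line) does not arise.
A world satisfying every obligation exists (e.g. anonymize_budget=false, archive_charter=false, dim_lights=true, halt_line=false, hold_funds=true, inform_charter=true, issue_refund=false, log_waiver=true, quarantine_blueprint=true, renew_amendment=true, stand_down=true, tag_asset=false); no atom is both obligatory and forbidden, so the set is consistent.

Consistent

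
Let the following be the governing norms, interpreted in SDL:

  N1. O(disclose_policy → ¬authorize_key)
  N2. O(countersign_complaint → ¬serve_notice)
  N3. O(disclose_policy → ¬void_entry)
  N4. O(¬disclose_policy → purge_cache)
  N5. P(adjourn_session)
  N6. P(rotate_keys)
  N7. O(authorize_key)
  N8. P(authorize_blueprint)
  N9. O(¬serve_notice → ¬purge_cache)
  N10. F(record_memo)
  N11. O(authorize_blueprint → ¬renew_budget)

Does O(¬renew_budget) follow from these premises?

Premise 11 is O(authorize_blueprint → ¬renew_budget), but O(authorize_blueprint) is not derivable from the premises (the permission P(authorize_blueprint) asserts only ¬O(¬authorize_blueprint), not O(authorize_blueprint)), so it does not yield O(¬renew_budget).
No other premise forces O(¬renew_budget). An ideal world satisfying every premise can still have ¬renew_budget false, so O(¬renew_budget) is not derivable.

No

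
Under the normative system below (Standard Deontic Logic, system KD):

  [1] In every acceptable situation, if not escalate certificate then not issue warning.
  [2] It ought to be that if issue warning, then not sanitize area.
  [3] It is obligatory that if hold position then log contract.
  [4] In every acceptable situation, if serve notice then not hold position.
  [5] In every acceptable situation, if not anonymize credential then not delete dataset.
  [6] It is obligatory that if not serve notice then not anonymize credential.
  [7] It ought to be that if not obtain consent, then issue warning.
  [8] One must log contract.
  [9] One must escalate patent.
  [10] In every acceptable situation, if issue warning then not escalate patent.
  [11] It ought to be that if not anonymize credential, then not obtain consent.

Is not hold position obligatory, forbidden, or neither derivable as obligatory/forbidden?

From premise 9 we have O(escalate_patent).
Premise 10 is O(issue_warning → ¬escalate_patent); contrapositively O(escalate_patent → ¬issue_warning). Since O(escalate_patent) holds, K gives O(¬issue_warning).
Premise 7 is O(¬obtain_consent → issue_warning); contrapositively O(¬issue_warning → obtain_consent). Since O(¬issue_warning) holds, K gives O(obtain_consent).
Premise 11 is O(¬anonymize_credential → ¬obtain_consent); contrapositively O(obtain_consent → anonymize_credential). Since O(obtain_consent) holds, K gives O(anonymize_credential).
Premise 6, O(¬serve_notice → ¬anonymize_credential), contraposes to O(anonymize_credential → serve_notice); with O(anonymize_credential) we get O(serve_notice).
Applying K to premise 4 (O(serve_notice → ¬hold_position)) and O(serve_notice) yields O(¬hold_position).
Premises 1, 2, 3, 5, 8 do not contribute to this derivation.
Hence ¬hold_position is obligatory.

Obligatory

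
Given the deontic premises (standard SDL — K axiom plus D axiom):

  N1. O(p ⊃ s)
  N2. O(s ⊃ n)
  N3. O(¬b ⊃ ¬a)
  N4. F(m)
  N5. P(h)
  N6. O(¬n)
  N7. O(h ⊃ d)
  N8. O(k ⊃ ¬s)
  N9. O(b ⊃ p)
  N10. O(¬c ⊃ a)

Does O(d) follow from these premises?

No

Premise 7 is O(h ⊃ d), but O(h) is not derivable from the premises (the permission P(h) asserts only ¬O(¬h), not O(h)), so it does not yield O(d).
No other premise forces O(d). An ideal world satisfying every premise can still have d false, so O(d) is not derivable.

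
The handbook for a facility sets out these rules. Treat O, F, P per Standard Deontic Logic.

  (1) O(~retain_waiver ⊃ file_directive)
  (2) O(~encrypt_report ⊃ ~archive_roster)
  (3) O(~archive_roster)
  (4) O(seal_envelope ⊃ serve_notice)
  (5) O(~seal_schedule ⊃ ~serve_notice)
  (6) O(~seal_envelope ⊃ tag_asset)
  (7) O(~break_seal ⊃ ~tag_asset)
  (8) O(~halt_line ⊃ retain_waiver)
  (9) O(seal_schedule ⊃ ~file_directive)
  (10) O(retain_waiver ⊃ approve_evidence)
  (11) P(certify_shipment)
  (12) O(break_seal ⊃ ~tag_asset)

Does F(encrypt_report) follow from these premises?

No

Premise 2 is O(~encrypt_report ⊃ ~archive_roster); even if O(~archive_roster) held, inferring O(~encrypt_report) would be affirming the consequent — invalid.
No other premise forces O(~encrypt_report). An ideal world satisfying every premise can still have encrypt_report true, so F(encrypt_report) is not derivable.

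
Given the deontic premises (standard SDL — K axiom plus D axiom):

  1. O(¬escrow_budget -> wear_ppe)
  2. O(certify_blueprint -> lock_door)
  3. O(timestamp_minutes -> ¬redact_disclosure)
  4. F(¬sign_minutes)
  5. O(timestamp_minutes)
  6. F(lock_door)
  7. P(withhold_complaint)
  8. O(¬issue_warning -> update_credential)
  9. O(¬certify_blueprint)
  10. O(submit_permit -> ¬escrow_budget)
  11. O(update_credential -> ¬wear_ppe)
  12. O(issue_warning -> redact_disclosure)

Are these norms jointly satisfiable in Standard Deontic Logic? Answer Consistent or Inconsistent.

Consistent

Premise 2 is O(certify_blueprint -> lock_door), but O(certify_blueprint) is not derivable from the premises, so it does not yield O(lock_door).
So O(lock_door) is not derivable, and the apparent clash with O(¬lock_door) does not arise.
A world satisfying every obligation exists (e.g. certify_blueprint=false, escrow_budget=true, issue_warning=false, lock_door=false, redact_disclosure=false, sign_minutes=true, submit_permit=false, timestamp_minutes=true, update_credential=true, wear_ppe=false, withhold_complaint=false); no atom is both obligatory and forbidden, so the set is consistent.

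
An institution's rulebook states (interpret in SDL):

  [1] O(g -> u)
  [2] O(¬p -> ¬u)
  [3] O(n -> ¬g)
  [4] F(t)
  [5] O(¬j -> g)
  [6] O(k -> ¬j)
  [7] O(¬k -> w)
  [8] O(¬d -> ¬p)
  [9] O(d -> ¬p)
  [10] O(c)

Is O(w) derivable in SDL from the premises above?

Premises 8 and 9 are O(¬d -> ¬p) and O(d -> ¬p); every ideal world satisfies ¬d or d, so in either case ¬p holds — hence O(¬p).
Applying K to premise 2 (O(¬p -> ¬u)) and O(¬p) yields O(¬u).
Premise 1 is O(g -> u); contrapositively O(¬u -> ¬g). Since O(¬u) holds, K gives O(¬g).
Premise 5 is O(¬j -> g); contrapositively O(¬g -> j). Since O(¬g) holds, K gives O(j).
The contrapositive of premise 6 (O(k -> ¬j)) is O(j -> ¬k), and O(j) is already established, so O(¬k).
Applying K to premise 7 (O(¬k -> w)) and O(¬k) yields O(w).
Premises 3, 4, 10 do not contribute to this derivation.
So O(w) follows.

Yes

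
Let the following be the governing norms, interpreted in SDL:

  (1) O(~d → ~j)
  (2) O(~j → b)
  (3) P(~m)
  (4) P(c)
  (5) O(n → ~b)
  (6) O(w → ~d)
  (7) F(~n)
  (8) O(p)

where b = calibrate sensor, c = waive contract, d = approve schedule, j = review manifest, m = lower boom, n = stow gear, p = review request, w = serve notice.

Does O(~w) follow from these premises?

Premise 7, F(~n), is equivalent to O(n).
With premise 5, O(n → ~b), the K-axiom yields O(~b).
Premise 2, O(~j → b), contraposes to O(~b → j); with O(~b) we get O(j).
Premise 1 is O(~d → ~j); contrapositively O(j → d). Since O(j) holds, K gives O(d).
The contrapositive of premise 6 (O(w → ~d)) is O(d → ~w), and O(d) is already established, so O(~w).
Premises 3, 4, 8 do not contribute to this derivation.
So O(~w) follows.

Yes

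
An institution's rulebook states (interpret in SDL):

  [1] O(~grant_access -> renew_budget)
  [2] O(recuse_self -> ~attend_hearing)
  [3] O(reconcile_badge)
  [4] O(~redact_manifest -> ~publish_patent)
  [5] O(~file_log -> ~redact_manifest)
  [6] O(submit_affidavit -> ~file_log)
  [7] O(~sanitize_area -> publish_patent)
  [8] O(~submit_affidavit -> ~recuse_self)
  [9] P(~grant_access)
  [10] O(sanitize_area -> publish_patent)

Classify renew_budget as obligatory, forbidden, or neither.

Premise 1 is O(~grant_access -> renew_budget), but O(~grant_access) is not derivable from the premises (the permission P(~grant_access) asserts only ~O(grant_access), not O(~grant_access)), so it does not yield O(renew_budget).
No premise or chain of K-axiom applications forces O(renew_budget), and none forces O(~renew_budget). So renew_budget is neither obligatory nor forbidden under these norms.

Neither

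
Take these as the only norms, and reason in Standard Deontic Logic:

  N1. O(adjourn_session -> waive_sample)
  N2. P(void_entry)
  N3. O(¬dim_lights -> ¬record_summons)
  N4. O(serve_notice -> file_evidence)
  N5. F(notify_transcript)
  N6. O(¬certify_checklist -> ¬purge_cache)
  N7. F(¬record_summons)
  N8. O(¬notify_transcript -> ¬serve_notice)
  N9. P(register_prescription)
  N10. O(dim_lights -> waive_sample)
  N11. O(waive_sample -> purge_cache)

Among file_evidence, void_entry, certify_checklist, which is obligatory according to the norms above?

certify_checklist

F(¬record_summons) at premise 7 means O(record_summons).
Premise 3, O(¬dim_lights -> ¬record_summons), contraposes to O(record_summons -> dim_lights); with O(record_summons) we get O(dim_lights).
Applying K to premise 10 (O(dim_lights -> waive_sample)) and O(dim_lights) yields O(waive_sample).
Applying K to premise 11 (O(waive_sample -> purge_cache)) and O(waive_sample) yields O(purge_cache).
The contrapositive of premise 6 (O(¬certify_checklist -> ¬purge_cache)) is O(purge_cache -> certify_checklist), and O(purge_cache) is already established, so O(certify_checklist).
So O(certify_checklist) holds — certify_checklist is obligatory. None of the other listed options is made obligatory by any chain of premises.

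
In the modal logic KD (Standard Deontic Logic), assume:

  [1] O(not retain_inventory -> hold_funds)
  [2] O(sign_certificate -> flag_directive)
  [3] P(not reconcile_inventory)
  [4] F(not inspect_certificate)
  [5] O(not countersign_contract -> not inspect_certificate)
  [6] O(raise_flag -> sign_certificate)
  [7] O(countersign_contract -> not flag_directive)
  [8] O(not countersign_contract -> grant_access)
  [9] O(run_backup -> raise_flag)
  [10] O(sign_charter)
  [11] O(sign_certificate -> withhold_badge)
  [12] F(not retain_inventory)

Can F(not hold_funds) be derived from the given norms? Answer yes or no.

No

Premise 1 is O(not retain_inventory -> hold_funds), but O(not retain_inventory) is not derivable from the premises, so it does not yield O(hold_funds).
No other premise forces O(hold_funds). An ideal world satisfying every premise can still have not hold_funds true, so F(not hold_funds) is not derivable.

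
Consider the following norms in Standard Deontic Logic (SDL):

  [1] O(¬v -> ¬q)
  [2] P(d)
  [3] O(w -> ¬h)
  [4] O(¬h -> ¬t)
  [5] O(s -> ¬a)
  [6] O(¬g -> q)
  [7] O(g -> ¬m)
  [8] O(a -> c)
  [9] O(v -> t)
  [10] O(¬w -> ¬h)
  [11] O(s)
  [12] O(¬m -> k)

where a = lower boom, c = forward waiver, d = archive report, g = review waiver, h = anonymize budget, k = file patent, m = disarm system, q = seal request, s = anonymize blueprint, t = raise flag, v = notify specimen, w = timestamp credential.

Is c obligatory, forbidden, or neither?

Neither

Premise 8 is O(a -> c), but O(a) is not derivable from the premises, so it does not yield O(c).
No premise or chain of K-axiom applications forces O(c), and none forces O(¬c). So c is neither obligatory nor forbidden under these norms.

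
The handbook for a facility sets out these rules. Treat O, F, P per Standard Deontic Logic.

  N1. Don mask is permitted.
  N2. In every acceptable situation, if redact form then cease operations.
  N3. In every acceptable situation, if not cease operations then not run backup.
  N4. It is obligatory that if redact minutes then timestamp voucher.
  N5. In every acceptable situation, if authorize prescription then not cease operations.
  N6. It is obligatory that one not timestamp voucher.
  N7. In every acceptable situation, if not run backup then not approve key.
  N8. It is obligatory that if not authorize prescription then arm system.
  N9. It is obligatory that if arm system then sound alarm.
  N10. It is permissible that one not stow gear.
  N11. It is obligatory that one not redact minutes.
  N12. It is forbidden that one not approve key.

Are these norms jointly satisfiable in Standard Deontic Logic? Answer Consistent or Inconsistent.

Consistent

Premise 4 is O(redact_minutes → timestamp_voucher), but O(redact_minutes) is not derivable from the premises, so it does not yield O(timestamp_voucher).
So O(timestamp_voucher) is not derivable, and the apparent clash with O(¬timestamp_voucher) does not arise.
A world satisfying every obligation exists (e.g. approve_key=true, arm_system=true, authorize_prescription=false, cease_operations=true, don_mask=false, redact_form=false, redact_minutes=false, run_backup=true, sound_alarm=true, stow_gear=false, timestamp_voucher=false); no atom is both obligatory and forbidden, so the set is consistent.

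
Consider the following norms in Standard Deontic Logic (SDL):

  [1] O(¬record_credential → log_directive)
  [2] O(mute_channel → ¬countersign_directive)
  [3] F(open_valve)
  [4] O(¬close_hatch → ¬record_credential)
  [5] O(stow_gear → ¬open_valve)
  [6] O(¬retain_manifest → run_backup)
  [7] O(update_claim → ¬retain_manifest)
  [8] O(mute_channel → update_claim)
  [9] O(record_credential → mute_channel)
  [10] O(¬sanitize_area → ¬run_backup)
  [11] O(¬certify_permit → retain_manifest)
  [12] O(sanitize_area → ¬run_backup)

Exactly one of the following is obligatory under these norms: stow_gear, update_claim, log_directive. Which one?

Premises 12 and 10 are O(sanitize_area → ¬run_backup) and O(¬sanitize_area → ¬run_backup); every ideal world satisfies sanitize_area or ¬sanitize_area, so in either case ¬run_backup holds — hence O(¬run_backup).
The contrapositive of premise 6 (O(¬retain_manifest → run_backup)) is O(¬run_backup → retain_manifest), and O(¬run_backup) is already established, so O(retain_manifest).
Premise 7 is O(update_claim → ¬retain_manifest); contrapositively O(retain_manifest → ¬update_claim). Since O(retain_manifest) holds, K gives O(¬update_claim).
Premise 8, O(mute_channel → update_claim), contraposes to O(¬update_claim → ¬mute_channel); with O(¬update_claim) we get O(¬mute_channel).
Premise 9, O(record_credential → mute_channel), contraposes to O(¬mute_channel → ¬record_credential); with O(¬mute_channel) we get O(¬record_credential).
Applying K to premise 1 (O(¬record_credential → log_directive)) and O(¬record_credential) yields O(log_directive).
So O(log_directive) holds — log_directive is obligatory. None of the other listed options is made obligatory by any chain of premises.

log_directive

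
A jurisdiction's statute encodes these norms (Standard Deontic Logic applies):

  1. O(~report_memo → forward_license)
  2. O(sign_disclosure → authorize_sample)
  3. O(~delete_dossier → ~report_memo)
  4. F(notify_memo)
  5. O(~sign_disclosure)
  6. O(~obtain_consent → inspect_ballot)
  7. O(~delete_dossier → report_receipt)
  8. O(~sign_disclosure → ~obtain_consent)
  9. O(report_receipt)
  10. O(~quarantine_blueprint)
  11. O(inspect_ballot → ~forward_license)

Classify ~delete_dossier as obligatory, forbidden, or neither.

Forbidden

From premise 5 we have O(~sign_disclosure).
From O(~sign_disclosure) and premise 8, O(~sign_disclosure → ~obtain_consent), we obtain O(~obtain_consent).
Premise 6 is O(~obtain_consent → inspect_ballot); since O(~obtain_consent), deontic closure gives O(inspect_ballot).
With premise 11, O(inspect_ballot → ~forward_license), the K-axiom yields O(~forward_license).
Premise 1 is O(~report_memo → forward_license); contrapositively O(~forward_license → report_memo). Since O(~forward_license) holds, K gives O(report_memo).
Premise 3 is O(~delete_dossier → ~report_memo); contrapositively O(report_memo → delete_dossier). Since O(report_memo) holds, K gives O(delete_dossier).
Premises 2, 4, 7, 9, 10 do not contribute to this derivation.
Thus O(delete_dossier), which is F(~delete_dossier): ~delete_dossier is forbidden.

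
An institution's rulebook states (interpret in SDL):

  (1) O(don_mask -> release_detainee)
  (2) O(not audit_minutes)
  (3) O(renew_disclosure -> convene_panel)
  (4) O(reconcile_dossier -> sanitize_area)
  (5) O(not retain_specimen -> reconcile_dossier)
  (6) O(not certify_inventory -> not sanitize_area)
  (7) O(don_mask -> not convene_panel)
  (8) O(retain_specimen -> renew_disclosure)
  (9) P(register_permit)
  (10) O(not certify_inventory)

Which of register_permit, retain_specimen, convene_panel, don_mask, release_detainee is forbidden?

From premise 10 we have O(not certify_inventory).
Premise 6 is O(not certify_inventory -> not sanitize_area); since O(not certify_inventory), deontic closure gives O(not sanitize_area).
The contrapositive of premise 4 (O(reconcile_dossier -> sanitize_area)) is O(not sanitize_area -> not reconcile_dossier), and O(not sanitize_area) is already established, so O(not reconcile_dossier).
The contrapositive of premise 5 (O(not retain_specimen -> reconcile_dossier)) is O(not reconcile_dossier -> retain_specimen), and O(not reconcile_dossier) is already established, so O(retain_specimen).
Applying K to premise 8 (O(retain_specimen -> renew_disclosure)) and O(retain_specimen) yields O(renew_disclosure).
Premise 3 is O(renew_disclosure -> convene_panel); since O(renew_disclosure), deontic closure gives O(convene_panel).
The contrapositive of premise 7 (O(don_mask -> not convene_panel)) is O(convene_panel -> not don_mask), and O(convene_panel) is already established, so O(not don_mask).
So O(not don_mask) holds, i.e. don_mask is forbidden. None of the other listed options is forbidden under the premises.

don_mask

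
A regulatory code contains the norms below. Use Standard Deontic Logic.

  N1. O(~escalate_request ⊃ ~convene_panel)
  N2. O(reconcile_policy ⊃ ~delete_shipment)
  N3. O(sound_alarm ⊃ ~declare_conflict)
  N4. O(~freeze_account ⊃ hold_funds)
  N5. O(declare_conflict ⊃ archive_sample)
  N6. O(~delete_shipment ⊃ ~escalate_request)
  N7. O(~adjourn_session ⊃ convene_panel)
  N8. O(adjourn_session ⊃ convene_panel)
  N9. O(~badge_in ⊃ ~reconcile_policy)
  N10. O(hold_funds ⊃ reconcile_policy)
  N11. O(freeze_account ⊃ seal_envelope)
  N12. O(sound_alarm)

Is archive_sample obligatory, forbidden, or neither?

Neither

Premise 5 is O(declare_conflict ⊃ archive_sample), but O(declare_conflict) is not derivable from the premises, so it does not yield O(archive_sample).
No premise or chain of K-axiom applications forces O(archive_sample), and none forces O(~archive_sample). So archive_sample is neither obligatory nor forbidden under these norms.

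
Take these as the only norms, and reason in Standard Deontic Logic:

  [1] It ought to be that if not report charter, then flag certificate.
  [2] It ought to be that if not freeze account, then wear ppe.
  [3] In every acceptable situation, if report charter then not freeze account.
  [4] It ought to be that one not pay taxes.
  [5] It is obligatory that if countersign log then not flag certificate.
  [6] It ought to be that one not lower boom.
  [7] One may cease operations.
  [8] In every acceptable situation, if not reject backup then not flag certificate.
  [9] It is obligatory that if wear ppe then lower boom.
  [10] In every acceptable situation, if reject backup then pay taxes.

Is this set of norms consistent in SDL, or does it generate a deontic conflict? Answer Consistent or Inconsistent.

Inconsistent

Premise 4 states O(¬pay_taxes) outright.
Premise 10, O(reject_backup → pay_taxes), contraposes to O(¬pay_taxes → ¬reject_backup); with O(¬pay_taxes) we get O(¬reject_backup).
With premise 8, O(¬reject_backup → ¬flag_certificate), the K-axiom yields O(¬flag_certificate).
Premise 1, O(¬report_charter → flag_certificate), contraposes to O(¬flag_certificate → report_charter); with O(¬flag_certificate) we get O(report_charter).
With premise 3, O(report_charter → ¬freeze_account), the K-axiom yields O(¬freeze_account).
From O(¬freeze_account) and premise 2, O(¬freeze_account → wear_ppe), we obtain O(wear_ppe).
With premise 9, O(wear_ppe → lower_boom), the K-axiom yields O(lower_boom).
Yet premise 6 states O(¬lower_boom).
We now have both O(lower_boom) and O(¬lower_boom) — lower_boom is simultaneously obligatory and forbidden, violating the D-axiom.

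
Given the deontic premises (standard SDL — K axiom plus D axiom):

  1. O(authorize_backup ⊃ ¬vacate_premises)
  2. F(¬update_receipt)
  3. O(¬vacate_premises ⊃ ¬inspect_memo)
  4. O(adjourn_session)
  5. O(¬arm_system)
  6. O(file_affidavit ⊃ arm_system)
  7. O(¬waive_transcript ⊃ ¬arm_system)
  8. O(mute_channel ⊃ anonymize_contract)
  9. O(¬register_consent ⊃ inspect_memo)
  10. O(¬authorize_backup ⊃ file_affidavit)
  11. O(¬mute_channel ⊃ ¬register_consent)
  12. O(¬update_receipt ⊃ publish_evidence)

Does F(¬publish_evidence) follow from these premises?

No

Premise 12 is O(¬update_receipt ⊃ publish_evidence), but O(¬update_receipt) is not derivable from the premises, so it does not yield O(publish_evidence).
No other premise forces O(publish_evidence). An ideal world satisfying every premise can still have ¬publish_evidence true, so F(¬publish_evidence) is not derivable.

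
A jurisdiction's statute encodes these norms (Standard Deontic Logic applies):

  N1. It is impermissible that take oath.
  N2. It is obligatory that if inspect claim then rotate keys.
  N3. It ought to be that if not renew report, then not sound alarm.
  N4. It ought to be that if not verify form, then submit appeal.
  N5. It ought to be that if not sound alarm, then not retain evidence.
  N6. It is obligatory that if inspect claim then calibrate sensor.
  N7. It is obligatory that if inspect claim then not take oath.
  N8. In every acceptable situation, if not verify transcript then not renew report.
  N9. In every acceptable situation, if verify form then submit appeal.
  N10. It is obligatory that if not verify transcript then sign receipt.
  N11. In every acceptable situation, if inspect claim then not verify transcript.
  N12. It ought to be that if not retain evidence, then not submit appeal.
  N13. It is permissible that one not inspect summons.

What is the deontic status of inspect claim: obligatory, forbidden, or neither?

Premises 4 and 9 cover both cases: O(¬verify_form → submit_appeal) and O(verify_form → submit_appeal). Since ¬verify_form ∨ verify_form is a tautology, O(submit_appeal) follows.
Premise 12 is O(¬retain_evidence → ¬submit_appeal); contrapositively O(submit_appeal → retain_evidence). Since O(submit_appeal) holds, K gives O(retain_evidence).
The contrapositive of premise 5 (O(¬sound_alarm → ¬retain_evidence)) is O(retain_evidence → sound_alarm), and O(retain_evidence) is already established, so O(sound_alarm).
Premise 3 is O(¬renew_report → ¬sound_alarm); contrapositively O(sound_alarm → renew_report). Since O(sound_alarm) holds, K gives O(renew_report).
Premise 8, O(¬verify_transcript → ¬renew_report), contraposes to O(renew_report → verify_transcript); with O(renew_report) we get O(verify_transcript).
Premise 11 is O(inspect_claim → ¬verify_transcript); contrapositively O(verify_transcript → ¬inspect_claim). Since O(verify_transcript) holds, K gives O(¬inspect_claim).
Premises 1, 2, 6, 7, 10, 13 do not contribute to this derivation.
Thus O(¬inspect_claim), which is F(inspect_claim): inspect_claim is forbidden.

Forbidden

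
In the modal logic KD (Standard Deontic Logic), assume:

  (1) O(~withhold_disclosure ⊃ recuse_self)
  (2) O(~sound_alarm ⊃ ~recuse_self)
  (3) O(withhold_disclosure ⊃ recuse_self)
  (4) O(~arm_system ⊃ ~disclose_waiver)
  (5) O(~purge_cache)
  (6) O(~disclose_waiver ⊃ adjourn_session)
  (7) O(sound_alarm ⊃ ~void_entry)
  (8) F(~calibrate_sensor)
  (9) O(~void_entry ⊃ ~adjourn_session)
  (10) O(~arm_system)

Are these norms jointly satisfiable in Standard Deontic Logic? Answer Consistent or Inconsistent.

Inconsistent

Premises 3 and 1 are O(withhold_disclosure ⊃ recuse_self) and O(~withhold_disclosure ⊃ recuse_self); every ideal world satisfies withhold_disclosure or ~withhold_disclosure, so in either case recuse_self holds — hence O(recuse_self).
Premise 2 is O(~sound_alarm ⊃ ~recuse_self); contrapositively O(recuse_self ⊃ sound_alarm). Since O(recuse_self) holds, K gives O(sound_alarm).
With premise 7, O(sound_alarm ⊃ ~void_entry), the K-axiom yields O(~void_entry).
Premise 9 is O(~void_entry ⊃ ~adjourn_session); since O(~void_entry), deontic closure gives O(~adjourn_session).
Premise 6, O(~disclose_waiver ⊃ adjourn_session), contraposes to O(~adjourn_session ⊃ disclose_waiver); with O(~adjourn_session) we get O(disclose_waiver).
Premise 4 is O(~arm_system ⊃ ~disclose_waiver); contrapositively O(disclose_waiver ⊃ arm_system). Since O(disclose_waiver) holds, K gives O(arm_system).
But premise 10 directly asserts O(~arm_system).
We now have both O(arm_system) and O(~arm_system) — arm_system is simultaneously obligatory and forbidden, violating the D-axiom.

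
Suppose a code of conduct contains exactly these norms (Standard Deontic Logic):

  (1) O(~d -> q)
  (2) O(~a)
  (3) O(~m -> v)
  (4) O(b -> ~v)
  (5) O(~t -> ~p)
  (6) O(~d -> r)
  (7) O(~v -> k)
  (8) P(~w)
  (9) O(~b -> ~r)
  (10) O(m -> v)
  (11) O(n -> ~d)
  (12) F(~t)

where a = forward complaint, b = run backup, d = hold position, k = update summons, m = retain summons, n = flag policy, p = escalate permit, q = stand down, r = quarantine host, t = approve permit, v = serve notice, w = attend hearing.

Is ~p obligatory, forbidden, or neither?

Premise 5 is O(~t -> ~p), but O(~t) is not derivable from the premises, so it does not yield O(~p).
No premise or chain of K-axiom applications forces O(~p), and none forces O(p). So ~p is neither obligatory nor forbidden under these norms.

Neither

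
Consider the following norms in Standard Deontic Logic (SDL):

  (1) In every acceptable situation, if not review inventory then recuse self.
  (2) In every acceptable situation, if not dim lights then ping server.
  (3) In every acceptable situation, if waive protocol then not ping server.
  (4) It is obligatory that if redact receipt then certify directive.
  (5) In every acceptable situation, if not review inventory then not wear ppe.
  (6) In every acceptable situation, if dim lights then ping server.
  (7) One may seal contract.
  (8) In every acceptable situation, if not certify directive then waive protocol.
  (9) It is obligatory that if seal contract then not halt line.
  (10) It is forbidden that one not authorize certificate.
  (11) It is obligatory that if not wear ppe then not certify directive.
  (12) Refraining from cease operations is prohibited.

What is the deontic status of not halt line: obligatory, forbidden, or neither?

Neither

Premise 9 is O(seal_contract → ¬halt_line), but O(seal_contract) is not derivable from the premises (the permission P(seal_contract) asserts only ¬O(¬seal_contract), not O(seal_contract)), so it does not yield O(¬halt_line).
No premise or chain of K-axiom applications forces O(¬halt_line), and none forces O(halt_line). So ¬halt_line is neither obligatory nor forbidden under these norms.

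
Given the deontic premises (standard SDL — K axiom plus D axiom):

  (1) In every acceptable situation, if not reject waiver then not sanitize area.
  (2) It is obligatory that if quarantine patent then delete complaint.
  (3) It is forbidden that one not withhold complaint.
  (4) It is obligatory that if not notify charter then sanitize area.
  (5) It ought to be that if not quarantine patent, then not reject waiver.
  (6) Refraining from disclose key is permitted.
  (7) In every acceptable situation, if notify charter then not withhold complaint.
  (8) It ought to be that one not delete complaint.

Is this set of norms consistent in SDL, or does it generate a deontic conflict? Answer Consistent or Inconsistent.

Inconsistent

From premise 8 we have O(¬delete_complaint).
Premise 2 is O(quarantine_patent → delete_complaint); contrapositively O(¬delete_complaint → ¬quarantine_patent). Since O(¬delete_complaint) holds, K gives O(¬quarantine_patent).
With premise 5, O(¬quarantine_patent → ¬reject_waiver), the K-axiom yields O(¬reject_waiver).
Premise 1 is O(¬reject_waiver → ¬sanitize_area); since O(¬reject_waiver), deontic closure gives O(¬sanitize_area).
Premise 4, O(¬notify_charter → sanitize_area), contraposes to O(¬sanitize_area → notify_charter); with O(¬sanitize_area) we get O(notify_charter).
From O(notify_charter) and premise 7, O(notify_charter → ¬withhold_complaint), we obtain O(¬withhold_complaint).
However, F(¬withhold_complaint) at premise 3 amounts to O(withhold_complaint).
We now have both O(¬withhold_complaint) and O(withhold_complaint) — withhold_complaint is simultaneously obligatory and forbidden, violating the D-axiom.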